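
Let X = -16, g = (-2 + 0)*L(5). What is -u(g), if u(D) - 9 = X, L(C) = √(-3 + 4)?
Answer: 7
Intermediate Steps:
L(C) = 1 (L(C) = √1 = 1)
g = -2 (g = (-2 + 0)*1 = -2*1 = -2)
u(D) = -7 (u(D) = 9 - 16 = -7)
-u(g) = -1*(-7) = 7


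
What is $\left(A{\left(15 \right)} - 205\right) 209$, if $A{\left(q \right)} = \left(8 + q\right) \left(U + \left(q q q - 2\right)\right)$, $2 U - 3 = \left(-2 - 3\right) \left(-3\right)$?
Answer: $16214429$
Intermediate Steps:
$U = 9$ ($U = \frac{3}{2} + \frac{\left(-2 - 3\right) \left(-3\right)}{2} = \frac{3}{2} + \frac{\left(-5\right) \left(-3\right)}{2} = \frac{3}{2} + \frac{1}{2} \cdot 15 = \frac{3}{2} + \frac{15}{2} = 9$)
$A{\left(q \right)} = \left(7 + q^{3}\right) \left(8 + q\right)$ ($A{\left(q \right)} = \left(8 + q\right) \left(9 + \left(q q q - 2\right)\right) = \left(8 + q\right) \left(9 + \left(q^{2} q - 2\right)\right) = \left(8 + q\right) \left(9 + \left(q^{3} - 2\right)\right) = \left(8 + q\right) \left(9 + \left(-2 + q^{3}\right)\right) = \left(8 + q\right) \left(7 + q^{3}\right) = \left(7 + q^{3}\right) \left(8 + q\right)$)
$\left(A{\left(15 \right)} - 205\right) 209 = \left(\left(56 + 15^{4} + 7 \cdot 15 + 8 \cdot 15^{3}\right) - 205\right) 209 = \left(\left(56 + 50625 + 105 + 8 \cdot 3375\right) - 205\right) 209 = \left(\left(56 + 50625 + 105 + 27000\right) - 205\right) 209 = \left(77786 - 205\right) 209 = 77581 \cdot 209 = 16214429$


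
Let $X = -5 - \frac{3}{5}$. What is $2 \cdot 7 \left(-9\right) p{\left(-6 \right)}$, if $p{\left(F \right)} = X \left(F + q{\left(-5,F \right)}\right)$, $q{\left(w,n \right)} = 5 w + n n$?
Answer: $3528$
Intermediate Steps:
$q{\left(w,n \right)} = n^{2} + 5 w$ ($q{\left(w,n \right)} = 5 w + n^{2} = n^{2} + 5 w$)
$X = - \frac{28}{5}$ ($X = -5 - \frac{3}{5} = - \frac{28}{5} \approx -5.6$)
$p{\left(F \right)} = 140 - \frac{28 F}{5} - \frac{28 F^{2}}{5}$ ($p{\left(F \right)} = - \frac{28 \left(F + \left(F^{2} + 5 \left(-5\right)\right)\right)}{5} = - \frac{28 \left(F + \left(F^{2} - 25\right)\right)}{5} = - \frac{28 \left(F + \left(-25 + F^{2}\right)\right)}{5} = - \frac{28 \left(-25 + F + F^{2}\right)}{5} = 140 - \frac{28 F}{5} - \frac{28 F^{2}}{5}$)
$2 \cdot 7 \left(-9\right) p{\left(-6 \right)} = 2 \cdot 7 \left(-9\right) \left(140 - - \frac{168}{5} - \frac{28 \left(-6\right)^{2}}{5}\right) = 14 \left(-9\right) \left(140 + \frac{168}{5} - \frac{1008}{5}\right) = - 126 \left(140 + \frac{168}{5} - \frac{1008}{5}\right) = \left(-126\right) \left(-28\right) = 3528$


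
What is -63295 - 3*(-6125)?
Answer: -44920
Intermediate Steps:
-63295 - 3*(-6125) = -63295 + 18375 = -44920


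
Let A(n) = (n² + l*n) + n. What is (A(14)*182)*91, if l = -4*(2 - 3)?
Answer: 4405492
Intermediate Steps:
l = 4 (l = -4*(-1) = 4)
A(n) = n² + 5*n (A(n) = (n² + 4*n) + n = n² + 5*n)
(A(14)*182)*91 = ((14*(5 + 14))*182)*91 = ((14*19)*182)*91 = (266*182)*91 = 48412*91 = 4405492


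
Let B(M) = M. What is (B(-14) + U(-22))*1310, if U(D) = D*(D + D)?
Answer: 1249740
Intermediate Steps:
U(D) = 2*D**2 (U(D) = D*(2*D) = 2*D**2)
(B(-14) + U(-22))*1310 = (-14 + 2*(-22)**2)*1310 = (-14 + 2*484)*1310 = (-14 + 968)*1310 = 954*1310 = 1249740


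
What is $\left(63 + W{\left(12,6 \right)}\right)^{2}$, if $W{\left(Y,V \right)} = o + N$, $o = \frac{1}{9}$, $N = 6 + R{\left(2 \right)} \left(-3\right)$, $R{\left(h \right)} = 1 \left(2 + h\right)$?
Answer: $\frac{264196}{81} \approx 3261.7$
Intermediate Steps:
$R{\left(h \right)} = 2 + h$
$N = -6$ ($N = 6 + \left(2 + 2\right) \left(-3\right) = 6 + 4 \left(-3\right) = 6 - 12 = -6$)
$o = \frac{1}{9} \approx 0.11111$
$W{\left(Y,V \right)} = - \frac{53}{9}$ ($W{\left(Y,V \right)} = \frac{1}{9} - 6 = - \frac{53}{9}$)
$\left(63 + W{\left(12,6 \right)}\right)^{2} = \left(63 - \frac{53}{9}\right)^{2} = \left(\frac{514}{9}\right)^{2} = \frac{264196}{81}$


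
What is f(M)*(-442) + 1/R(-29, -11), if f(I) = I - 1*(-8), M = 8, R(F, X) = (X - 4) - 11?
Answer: -183873/26 ≈ -7072.0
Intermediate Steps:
R(F, X) = -15 + X (R(F, X) = (-4 + X) - 11 = -15 + X)
f(I) = 8 + I (f(I) = I + 8 = 8 + I)
f(M)*(-442) + 1/R(-29, -11) = (8 + 8)*(-442) + 1/(-15 - 11) = 16*(-442) + 1/(-26) = -7072 - 1/26 = -183873/26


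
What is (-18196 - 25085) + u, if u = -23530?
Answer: -66811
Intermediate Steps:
(-18196 - 25085) + u = (-18196 - 25085) - 23530 = -43281 - 23530 = -66811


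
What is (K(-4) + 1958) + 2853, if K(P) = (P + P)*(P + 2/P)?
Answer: 4847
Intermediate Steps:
K(P) = 2*P*(P + 2/P) (K(P) = (2*P)*(P + 2/P) = 2*P*(P + 2/P))
(K(-4) + 1958) + 2853 = ((4 + 2*(-4)²) + 1958) + 2853 = ((4 + 2*16) + 1958) + 2853 = ((4 + 32) + 1958) + 2853 = (36 + 1958) + 2853 = 1994 + 2853 = 4847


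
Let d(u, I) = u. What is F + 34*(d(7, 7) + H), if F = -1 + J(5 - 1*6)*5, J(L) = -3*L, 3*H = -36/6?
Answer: 184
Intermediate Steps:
H = -2 (H = (-36/6)/3 = (-36*⅙)/3 = (⅓)*(-6) = -2)
F = 14 (F = -1 - 3*(5 - 1*6)*5 = -1 - 3*(5 - 6)*5 = -1 - 3*(-1)*5 = -1 + 3*5 = -1 + 15 = 14)
F + 34*(d(7, 7) + H) = 14 + 34*(7 - 2) = 14 + 34*5 = 14 + 170 = 184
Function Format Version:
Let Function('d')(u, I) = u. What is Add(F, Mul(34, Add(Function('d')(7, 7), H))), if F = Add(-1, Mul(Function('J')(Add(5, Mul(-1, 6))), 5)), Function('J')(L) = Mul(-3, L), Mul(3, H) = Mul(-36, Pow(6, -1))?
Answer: 184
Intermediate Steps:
H = -2 (H = Mul(Rational(1, 3), Mul(-36, Pow(6, -1))) = Mul(Rational(1, 3), Mul(-36, Rational(1, 6))) = Mul(Rational(1, 3), -6) = -2)
F = 14 (F = Add(-1, Mul(Mul(-3, Add(5, Mul(-1, 6))), 5)) = Add(-1, Mul(Mul(-3, Add(5, -6)), 5)) = Add(-1, Mul(Mul(-3, -1), 5)) = Add(-1, Mul(3, 5)) = Add(-1, 15) = 14)
Add(F, Mul(34, Add(Function('d')(7, 7), H))) = Add(14, Mul(34, Add(7, -2))) = Add(14, Mul(34, 5)) = Add(14, 170) = 184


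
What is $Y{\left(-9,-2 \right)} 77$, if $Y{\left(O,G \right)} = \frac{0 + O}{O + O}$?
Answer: $\frac{77}{2} \approx 38.5$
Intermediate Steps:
$Y{\left(O,G \right)} = \frac{1}{2}$ ($Y{\left(O,G \right)} = \frac{O}{2 O} = O \frac{1}{2 O} = \frac{1}{2}$)
$Y{\left(-9,-2 \right)} 77 = \frac{1}{2} \cdot 77 = \frac{77}{2}$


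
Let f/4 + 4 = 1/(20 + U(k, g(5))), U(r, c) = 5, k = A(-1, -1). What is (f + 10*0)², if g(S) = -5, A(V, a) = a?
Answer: 156816/625 ≈ 250.91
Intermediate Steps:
k = -1
f = -396/25 (f = -16 + 4/(20 + 5) = -16 + 4/25 = -396/25 ≈ -15.840)
(f + 10*0)² = (-396/25 + 10*0)² = (-396/25 + 0)² = (-396/25)² = 156816/625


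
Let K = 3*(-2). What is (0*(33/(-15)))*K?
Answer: 0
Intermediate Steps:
K = -6
(0*(33/(-15)))*K = (0*(33/(-15)))*(-6) = (0*(33*(-1/15)))*(-6) = (0*(-11/5))*(-6) = 0*(-6) = 0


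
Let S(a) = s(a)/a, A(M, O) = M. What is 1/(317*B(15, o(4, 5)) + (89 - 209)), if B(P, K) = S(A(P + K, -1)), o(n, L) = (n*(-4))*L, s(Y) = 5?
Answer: -13/1877 ≈ -0.0069259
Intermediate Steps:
o(n, L) = -4*L*n (o(n, L) = (-4*n)*L = -4*L*n)
S(a) = 5/a
B(P, K) = 5/(K + P) (B(P, K) = 5/(P + K) = 5/(K + P))
1/(317*B(15, o(4, 5)) + (89 - 209)) = 1/(317*(5/(-4*5*4 + 15)) + (89 - 209)) = 1/(317*(5/(-80 + 15)) - 120) = 1/(317*(5/(-65)) - 120) = 1/(317*(5*(-1/65)) - 120) = 1/(317*(-1/13) - 120) = 1/(-317/13 - 120) = 1/(-1877/13) = -13/1877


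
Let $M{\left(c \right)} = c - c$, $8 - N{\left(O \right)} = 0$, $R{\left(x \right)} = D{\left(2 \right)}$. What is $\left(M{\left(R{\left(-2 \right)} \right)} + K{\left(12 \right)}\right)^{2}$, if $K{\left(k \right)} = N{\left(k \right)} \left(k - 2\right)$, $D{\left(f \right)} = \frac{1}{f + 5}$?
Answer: $6400$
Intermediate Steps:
$D{\left(f \right)} = \frac{1}{5 + f}$
$R{\left(x \right)} = \frac{1}{7}$ ($R{\left(x \right)} = \frac{1}{5 + 2} = \frac{1}{7}$)
$N{\left(O \right)} = 8$ ($N{\left(O \right)} = 8 - 0 = 8 + 0 = 8$)
$M{\left(c \right)} = 0$
$K{\left(k \right)} = -16 + 8 k$ ($K{\left(k \right)} = 8 \left(k - 2\right) = 8 \left(-2 + k\right) = -16 + 8 k$)
$\left(M{\left(R{\left(-2 \right)} \right)} + K{\left(12 \right)}\right)^{2} = \left(0 + \left(-16 + 8 \cdot 12\right)\right)^{2} = \left(0 + \left(-16 + 96\right)\right)^{2} = \left(0 + 80\right)^{2} = 80^{2} = 6400$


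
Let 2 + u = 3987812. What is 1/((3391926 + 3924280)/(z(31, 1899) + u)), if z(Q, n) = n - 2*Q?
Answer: 3989647/7316206 ≈ 0.54532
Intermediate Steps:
u = 3987810 (u = -2 + 3987812 = 3987810)
1/((3391926 + 3924280)/(z(31, 1899) + u)) = 1/((3391926 + 3924280)/((1899 - 2*31) + 3987810)) = 1/(7316206/((1899 - 62) + 3987810)) = 1/(7316206/(1837 + 3987810)) = 1/(7316206/3989647) = 3989647/7316206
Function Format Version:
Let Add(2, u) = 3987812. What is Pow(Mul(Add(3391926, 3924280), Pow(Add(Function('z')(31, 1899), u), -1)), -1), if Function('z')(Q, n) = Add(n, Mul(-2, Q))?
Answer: Rational(3989647, 7316206) ≈ 0.54532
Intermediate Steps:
u = 3987810 (u = Add(-2, 3987812) = 3987810)
Pow(Mul(Add(3391926, 3924280), Pow(Add(Function('z')(31, 1899), u), -1)), -1) = Pow(Mul(Add(3391926, 3924280), Pow(Add(Add(1899, Mul(-2, 31)), 3987810), -1)), -1) = Pow(Mul(7316206, Pow(Add(Add(1899, -62), 3987810), -1)), -1) = Pow(Mul(7316206, Pow(Add(1837, 3987810), -1)), -1) = Pow(Mul(7316206, Pow(3989647, -1)), -1) = Pow(Mul(7316206, Rational(1, 3989647)), -1) = Pow(Rational(7316206, 3989647), -1) = Rational(3989647, 7316206)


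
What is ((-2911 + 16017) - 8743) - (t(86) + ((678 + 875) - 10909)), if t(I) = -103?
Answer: 13822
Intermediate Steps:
((-2911 + 16017) - 8743) - (t(86) + ((678 + 875) - 10909)) = ((-2911 + 16017) - 8743) - (-103 + ((678 + 875) - 10909)) = (13106 - 8743) - (-103 + (1553 - 10909)) = 4363 - (-103 - 9356) = 4363 - 1*(-9459) = 4363 + 9459 = 13822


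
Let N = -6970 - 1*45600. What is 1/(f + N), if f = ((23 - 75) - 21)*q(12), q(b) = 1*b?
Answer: -1/53446 ≈ -1.8710e-5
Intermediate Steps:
N = -52570 (N = -6970 - 45600 = -52570)
q(b) = b
f = -876 (f = ((23 - 75) - 21)*12 = (-52 - 21)*12 = -73*12 = -876)
1/(f + N) = 1/(-876 - 52570) = 1/(-53446) = -1/53446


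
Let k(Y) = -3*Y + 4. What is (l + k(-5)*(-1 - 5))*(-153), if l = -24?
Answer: 21114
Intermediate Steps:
k(Y) = 4 - 3*Y
(l + k(-5)*(-1 - 5))*(-153) = (-24 + (4 - 3*(-5))*(-1 - 5))*(-153) = (-24 + (4 + 15)*(-6))*(-153) = (-24 + 19*(-6))*(-153) = (-24 - 114)*(-153) = -138*(-153) = 21114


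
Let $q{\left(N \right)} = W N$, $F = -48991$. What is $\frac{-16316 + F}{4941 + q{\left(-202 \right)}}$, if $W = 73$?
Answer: $\frac{65307}{9805} \approx 6.6606$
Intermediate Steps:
$q{\left(N \right)} = 73 N$
$\frac{-16316 + F}{4941 + q{\left(-202 \right)}} = \frac{-16316 - 48991}{4941 + 73 \left(-202\right)} = - \frac{65307}{4941 - 14746} = - \frac{65307}{-9805} = \left(-65307\right) \left(- \frac{1}{9805}\right) = \frac{65307}{9805}$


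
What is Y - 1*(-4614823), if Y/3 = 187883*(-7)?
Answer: 669280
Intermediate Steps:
Y = -3945543 (Y = 3*(187883*(-7)) = 3*(-1315181) = -3945543)
Y - 1*(-4614823) = -3945543 - 1*(-4614823) = -3945543 + 4614823 = 669280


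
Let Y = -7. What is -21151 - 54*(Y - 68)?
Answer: -17101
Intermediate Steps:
-21151 - 54*(Y - 68) = -21151 - 54*(-7 - 68) = -21151 - 54*(-75) = -21151 - 1*(-4050) = -21151 + 4050 = -17101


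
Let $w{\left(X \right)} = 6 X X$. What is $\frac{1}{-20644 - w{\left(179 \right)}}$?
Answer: $- \frac{1}{212890} \approx -4.6973 \cdot 10^{-6}$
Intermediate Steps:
$w{\left(X \right)} = 6 X^{2}$
$\frac{1}{-20644 - w{\left(179 \right)}} = \frac{1}{-20644 - 6 \cdot 179^{2}} = \frac{1}{-20644 - 6 \cdot 32041} = \frac{1}{-20644 - 192246} = \frac{1}{-212890} = - \frac{1}{212890}$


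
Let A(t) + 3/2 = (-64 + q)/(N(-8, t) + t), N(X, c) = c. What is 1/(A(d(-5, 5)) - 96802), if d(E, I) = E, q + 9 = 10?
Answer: -5/483986 ≈ -1.0331e-5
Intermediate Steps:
q = 1 (q = -9 + 10 = 1)
A(t) = -3/2 - 63/(2*t) (A(t) = -3/2 + (-64 + 1)/(t + t) = -3/2 - 63*1/(2*t) = -3/2 - 63/(2*t))
1/(A(d(-5, 5)) - 96802) = 1/((3/2)*(-21 - 1*(-5))/(-5) - 96802) = 1/((3/2)*(-1/5)*(-21 + 5) - 96802) = 1/((3/2)*(-1/5)*(-16) - 96802) = 1/(24/5 - 96802) = 1/(-483986/5) = -5/483986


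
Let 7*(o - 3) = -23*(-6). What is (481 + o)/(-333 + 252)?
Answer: -3526/567 ≈ -6.2187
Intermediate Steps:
o = 159/7 (o = 3 + (-23*(-6))/7 = 3 + (⅐)*138 = 3 + 138/7 = 159/7 ≈ 22.714)
(481 + o)/(-333 + 252) = (481 + 159/7)/(-333 + 252) = (3526/7)/(-81) = (3526/7)*(-1/81) = -3526/567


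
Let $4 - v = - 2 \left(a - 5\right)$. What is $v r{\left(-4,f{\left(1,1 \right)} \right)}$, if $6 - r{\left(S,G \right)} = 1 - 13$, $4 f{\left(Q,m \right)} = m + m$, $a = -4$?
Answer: $-252$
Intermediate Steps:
$v = -14$ ($v = 4 - - 2 \left(-4 - 5\right) = 4 - \left(-2\right) \left(-9\right) = 4 - 18 = -14$)
$f{\left(Q,m \right)} = \frac{m}{2}$ ($f{\left(Q,m \right)} = \frac{m + m}{4} = \frac{2 m}{4} = \frac{m}{2}$)
$r{\left(S,G \right)} = 18$ ($r{\left(S,G \right)} = 6 - \left(1 - 13\right) = 6 - -12 = 6 + 12 = 18$)
$v r{\left(-4,f{\left(1,1 \right)} \right)} = \left(-14\right) 18 = -252$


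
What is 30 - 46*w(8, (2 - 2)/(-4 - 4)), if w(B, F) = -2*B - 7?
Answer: 1088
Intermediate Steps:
w(B, F) = -7 - 2*B
30 - 46*w(8, (2 - 2)/(-4 - 4)) = 30 - 46*(-7 - 2*8) = 30 - 46*(-7 - 16) = 30 - 46*(-23) = 30 + 1058 = 1088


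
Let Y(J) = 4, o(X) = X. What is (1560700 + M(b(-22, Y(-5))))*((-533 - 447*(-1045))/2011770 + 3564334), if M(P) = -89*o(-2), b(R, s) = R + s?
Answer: 5596232031131897518/1005885 ≈ 5.5635e+12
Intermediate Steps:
M(P) = 178 (M(P) = -89*(-2) = 178)
(1560700 + M(b(-22, Y(-5))))*((-533 - 447*(-1045))/2011770 + 3564334) = (1560700 + 178)*((-533 - 447*(-1045))/2011770 + 3564334) = 1560878*((-533 + 467115)*(1/2011770) + 3564334) = 1560878*(466582*(1/2011770) + 3564334) = 1560878*(233291/1005885 + 3564334) = 1560878*(3585310338881/1005885) = 5596232031131897518/1005885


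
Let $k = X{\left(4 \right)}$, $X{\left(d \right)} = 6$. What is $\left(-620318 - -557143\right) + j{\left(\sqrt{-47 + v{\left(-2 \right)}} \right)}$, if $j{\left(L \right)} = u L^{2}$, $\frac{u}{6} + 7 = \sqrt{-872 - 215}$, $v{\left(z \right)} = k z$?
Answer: $-60697 - 354 i \sqrt{1087} \approx -60697.0 - 11671.0 i$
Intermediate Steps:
$k = 6$
$v{\left(z \right)} = 6 z$
$u = -42 + 6 i \sqrt{1087}$ ($u = -42 + 6 \sqrt{-872 - 215} = -42 + 6 \sqrt{-1087} = -42 + 6 i \sqrt{1087} \approx -42.0 + 197.82 i$)
$j{\left(L \right)} = L^{2} \left(-42 + 6 i \sqrt{1087}\right)$ ($j{\left(L \right)} = \left(-42 + 6 i \sqrt{1087}\right) L^{2} = L^{2} \left(-42 + 6 i \sqrt{1087}\right)$)
$\left(-620318 - -557143\right) + j{\left(\sqrt{-47 + v{\left(-2 \right)}} \right)} = \left(-620318 - -557143\right) + 6 \left(\sqrt{-47 + 6 \left(-2\right)}\right)^{2} \left(-7 + i \sqrt{1087}\right) = \left(-620318 + 557143\right) + 6 \left(\sqrt{-47 - 12}\right)^{2} \left(-7 + i \sqrt{1087}\right) = -63175 + 6 \left(\sqrt{-59}\right)^{2} \left(-7 + i \sqrt{1087}\right) = -63175 + 6 \left(i \sqrt{59}\right)^{2} \left(-7 + i \sqrt{1087}\right) = -63175 + 6 \left(-59\right) \left(-7 + i \sqrt{1087}\right) = -63175 + \left(2478 - 354 i \sqrt{1087}\right) = -60697 - 354 i \sqrt{1087}$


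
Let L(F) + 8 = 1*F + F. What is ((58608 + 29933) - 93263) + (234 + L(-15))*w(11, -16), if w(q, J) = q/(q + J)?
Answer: -25766/5 ≈ -5153.2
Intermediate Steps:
L(F) = -8 + 2*F (L(F) = -8 + (1*F + F) = -8 + (F + F) = -8 + 2*F)
w(q, J) = q/(J + q)
((58608 + 29933) - 93263) + (234 + L(-15))*w(11, -16) = ((58608 + 29933) - 93263) + (234 + (-8 + 2*(-15)))*(11/(-16 + 11)) = (88541 - 93263) + (234 + (-8 - 30))*(11/(-5)) = -4722 + (234 - 38)*(11*(-⅕)) = -4722 + 196*(-11/5) = -4722 - 2156/5 = -25766/5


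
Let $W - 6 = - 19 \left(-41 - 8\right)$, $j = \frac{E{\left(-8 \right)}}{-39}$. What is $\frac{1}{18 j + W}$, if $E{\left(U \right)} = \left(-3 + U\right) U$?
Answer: $\frac{13}{11653} \approx 0.0011156$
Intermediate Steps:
$E{\left(U \right)} = U \left(-3 + U\right)$
$j = - \frac{88}{39}$ ($j = \frac{\left(-8\right) \left(-3 - 8\right)}{-39} = \left(-8\right) \left(-11\right) \left(- \frac{1}{39}\right) = 88 \left(- \frac{1}{39}\right) = - \frac{88}{39} \approx -2.2564$)
$W = 937$ ($W = 6 - 19 \left(-41 - 8\right) = 6 - -931 = 6 + 931 = 937$)
$\frac{1}{18 j + W} = \frac{1}{18 \left(- \frac{88}{39}\right) + 937} = \frac{1}{- \frac{528}{13} + 937} = \frac{1}{\frac{11653}{13}} = \frac{13}{11653}$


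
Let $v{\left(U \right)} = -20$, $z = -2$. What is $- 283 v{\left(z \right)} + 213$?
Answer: $5873$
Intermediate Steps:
$- 283 v{\left(z \right)} + 213 = \left(-283\right) \left(-20\right) + 213 = 5660 + 213 = 5873$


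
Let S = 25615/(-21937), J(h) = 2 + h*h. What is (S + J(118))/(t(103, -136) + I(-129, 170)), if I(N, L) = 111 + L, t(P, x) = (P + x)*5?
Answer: 305469047/2544692 ≈ 120.04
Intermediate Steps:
t(P, x) = 5*P + 5*x
J(h) = 2 + h²
S = -25615/21937 (S = 25615*(-1/21937) = -25615/21937 ≈ -1.1677)
(S + J(118))/(t(103, -136) + I(-129, 170)) = (-25615/21937 + (2 + 118²))/((5*103 + 5*(-136)) + (111 + 170)) = (-25615/21937 + (2 + 13924))/((515 - 680) + 281) = (-25615/21937 + 13926)/(-165 + 281) = (305469047/21937)/116 = (305469047/21937)*(1/116) = 305469047/2544692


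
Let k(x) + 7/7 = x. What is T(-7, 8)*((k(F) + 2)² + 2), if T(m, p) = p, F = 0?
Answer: 24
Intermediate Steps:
k(x) = -1 + x
T(-7, 8)*((k(F) + 2)² + 2) = 8*(((-1 + 0) + 2)² + 2) = 8*((-1 + 2)² + 2) = 8*(1² + 2) = 8*(1 + 2) = 8*3 = 24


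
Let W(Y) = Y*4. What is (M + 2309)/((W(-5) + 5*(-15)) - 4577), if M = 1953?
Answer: -2131/2336 ≈ -0.91224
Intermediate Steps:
W(Y) = 4*Y
(M + 2309)/((W(-5) + 5*(-15)) - 4577) = (1953 + 2309)/((4*(-5) + 5*(-15)) - 4577) = 4262/((-20 - 75) - 4577) = 4262/(-95 - 4577) = 4262/(-4672) = 4262*(-1/4672) = -2131/2336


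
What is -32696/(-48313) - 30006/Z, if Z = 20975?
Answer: -763881278/1013365175 ≈ -0.75381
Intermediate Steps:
-32696/(-48313) - 30006/Z = -32696/(-48313) - 30006/20975 = -32696*(-1/48313) - 30006*1/20975 = 32696/48313 - 30006/20975 = -763881278/1013365175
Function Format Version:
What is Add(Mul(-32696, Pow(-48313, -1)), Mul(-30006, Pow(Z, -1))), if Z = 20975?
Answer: Rational(-763881278, 1013365175) ≈ -0.75381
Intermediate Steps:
Add(Mul(-32696, Pow(-48313, -1)), Mul(-30006, Pow(Z, -1))) = Add(Mul(-32696, Pow(-48313, -1)), Mul(-30006, Pow(20975, -1))) = Add(Mul(-32696, Rational(-1, 48313)), Mul(-30006, Rational(1, 20975))) = Add(Rational(32696, 48313), Rational(-30006, 20975)) = Rational(-763881278, 1013365175)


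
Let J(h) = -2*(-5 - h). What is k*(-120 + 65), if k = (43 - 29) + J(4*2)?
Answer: -2200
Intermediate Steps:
J(h) = 10 + 2*h
k = 40 (k = (43 - 29) + (10 + 2*(4*2)) = 14 + (10 + 2*8) = 14 + (10 + 16) = 14 + 26 = 40)
k*(-120 + 65) = 40*(-120 + 65) = 40*(-55) = -2200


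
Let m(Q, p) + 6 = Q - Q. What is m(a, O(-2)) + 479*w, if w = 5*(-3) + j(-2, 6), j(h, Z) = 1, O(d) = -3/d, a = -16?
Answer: -6712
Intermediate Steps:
m(Q, p) = -6 (m(Q, p) = -6 + (Q - Q) = -6 + 0 = -6)
w = -14 (w = 5*(-3) + 1 = -15 + 1 = -14)
m(a, O(-2)) + 479*w = -6 + 479*(-14) = -6 - 6706 = -6712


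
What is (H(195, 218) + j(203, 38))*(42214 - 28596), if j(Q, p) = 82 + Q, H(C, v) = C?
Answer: 6536640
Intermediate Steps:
(H(195, 218) + j(203, 38))*(42214 - 28596) = (195 + (82 + 203))*(42214 - 28596) = (195 + 285)*13618 = 480*13618 = 6536640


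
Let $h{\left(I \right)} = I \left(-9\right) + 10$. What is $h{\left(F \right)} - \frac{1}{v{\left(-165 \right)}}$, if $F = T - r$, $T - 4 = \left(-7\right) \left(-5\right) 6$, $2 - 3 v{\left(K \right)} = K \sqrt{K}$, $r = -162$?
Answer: $\frac{- 556710 \sqrt{165} + 6751 i}{- 2 i + 165 \sqrt{165}} \approx -3374.0 + 0.0014155 i$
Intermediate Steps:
$v{\left(K \right)} = \frac{2}{3} - \frac{K^{\frac{3}{2}}}{3}$ ($v{\left(K \right)} = \frac{2}{3} - \frac{K \sqrt{K}}{3} = \frac{2}{3} - \frac{K^{\frac{3}{2}}}{3}$)
$T = 214$ ($T = 4 + \left(-7\right) \left(-5\right) 6 = 4 + 35 \cdot 6 = 4 + 210 = 214$)
$F = 376$ ($F = 214 - -162 = 214 + 162 = 376$)
$h{\left(I \right)} = 10 - 9 I$ ($h{\left(I \right)} = - 9 I + 10 = 10 - 9 I$)
$h{\left(F \right)} - \frac{1}{v{\left(-165 \right)}} = \left(10 - 3384\right) - \frac{1}{\frac{2}{3} - \frac{\left(-165\right)^{\frac{3}{2}}}{3}} = \left(10 - 3384\right) - \frac{1}{\frac{2}{3} - \frac{\left(-165\right) i \sqrt{165}}{3}} = -3374 - \frac{1}{\frac{2}{3} + 55 i \sqrt{165}}$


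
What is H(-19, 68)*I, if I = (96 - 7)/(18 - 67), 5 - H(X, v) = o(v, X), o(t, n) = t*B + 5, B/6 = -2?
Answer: -72624/49 ≈ -1482.1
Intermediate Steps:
B = -12 (B = 6*(-2) = -12)
o(t, n) = 5 - 12*t (o(t, n) = t*(-12) + 5 = -12*t + 5 = 5 - 12*t)
H(X, v) = 12*v (H(X, v) = 5 - (5 - 12*v) = 5 + (-5 + 12*v) = 12*v)
I = -89/49 (I = 89/(-49) = 89*(-1/49) = -89/49 ≈ -1.8163)
H(-19, 68)*I = (12*68)*(-89/49) = 816*(-89/49) = -72624/49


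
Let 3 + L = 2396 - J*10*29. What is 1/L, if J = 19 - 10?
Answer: -1/217 ≈ -0.0046083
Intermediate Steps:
J = 9
L = -217 (L = -3 + (2396 - 9*10*29) = -3 + (2396 - 90*29) = -3 + (2396 - 1*2610) = -3 + (2396 - 2610) = -3 - 214 = -217)
1/L = 1/(-217) = -1/217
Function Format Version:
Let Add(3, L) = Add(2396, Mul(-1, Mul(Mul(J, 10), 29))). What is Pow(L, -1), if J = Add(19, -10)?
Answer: Rational(-1, 217) ≈ -0.0046083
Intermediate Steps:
J = 9
L = -217 (L = Add(-3, Add(2396, Mul(-1, Mul(Mul(9, 10), 29)))) = Add(-3, Add(2396, Mul(-1, Mul(90, 29)))) = Add(-3, Add(2396, Mul(-1, 2610))) = Add(-3, Add(2396, -2610)) = Add(-3, -214) = -217)
Pow(L, -1) = Pow(-217, -1) = Rational(-1, 217)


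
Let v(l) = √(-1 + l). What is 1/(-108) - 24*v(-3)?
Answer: -1/108 - 48*I ≈ -0.0092593 - 48.0*I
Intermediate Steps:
1/(-108) - 24*v(-3) = 1/(-108) - 24*√(-1 - 3) = -1/108 - 48*I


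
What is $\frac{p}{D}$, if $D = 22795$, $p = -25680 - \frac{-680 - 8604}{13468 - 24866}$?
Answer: $- \frac{146354962}{129908705} \approx -1.1266$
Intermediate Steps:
$p = - \frac{146354962}{5699}$ ($p = -25680 - - \frac{9284}{-11398} = -25680 - \left(-9284\right) \left(- \frac{1}{11398}\right) = -25680 - \frac{4642}{5699} = - \frac{146354962}{5699} \approx -25681.0$)
$\frac{p}{D} = - \frac{146354962}{5699 \cdot 22795} = \left(- \frac{146354962}{5699}\right) \frac{1}{22795} = - \frac{146354962}{129908705}$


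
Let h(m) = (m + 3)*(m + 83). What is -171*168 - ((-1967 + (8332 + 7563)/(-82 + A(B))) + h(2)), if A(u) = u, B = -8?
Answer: -486169/18 ≈ -27009.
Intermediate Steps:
h(m) = (3 + m)*(83 + m)
-171*168 - ((-1967 + (8332 + 7563)/(-82 + A(B))) + h(2)) = -171*168 - ((-1967 + (8332 + 7563)/(-82 - 8)) + (249 + 2² + 86*2)) = -28728 - ((-1967 + 15895/(-90)) + (249 + 4 + 172)) = -28728 - ((-1967 + 15895*(-1/90)) + 425) = -28728 - ((-1967 - 3179/18) + 425) = -28728 - (-38585/18 + 425) = -28728 - 1*(-30935/18) = -28728 + 30935/18 = -486169/18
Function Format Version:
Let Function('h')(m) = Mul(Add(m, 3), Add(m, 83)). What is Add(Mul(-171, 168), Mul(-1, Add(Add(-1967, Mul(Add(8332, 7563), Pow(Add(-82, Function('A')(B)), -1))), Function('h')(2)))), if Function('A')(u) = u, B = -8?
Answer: Rational(-486169, 18) ≈ -27009.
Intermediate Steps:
Function('h')(m) = Mul(Add(3, m), Add(83, m))
Add(Mul(-171, 168), Mul(-1, Add(Add(-1967, Mul(Add(8332, 7563), Pow(Add(-82, Function('A')(B)), -1))), Function('h')(2)))) = Add(Mul(-171, 168), Mul(-1, Add(Add(-1967, Mul(Add(8332, 7563), Pow(Add(-82, -8), -1))), Add(249, Pow(2, 2), Mul(86, 2))))) = Add(-28728, Mul(-1, Add(Add(-1967, Mul(15895, Pow(-90, -1))), Add(249, 4, 172)))) = Add(-28728, Mul(-1, Add(Add(-1967, Mul(15895, Rational(-1, 90))), 425))) = Add(-28728, Mul(-1, Add(Add(-1967, Rational(-3179, 18)), 425))) = Add(-28728, Mul(-1, Add(Rational(-38585, 18), 425))) = Add(-28728, Mul(-1, Rational(-30935, 18))) = Add(-28728, Rational(30935, 18)) = Rational(-486169, 18)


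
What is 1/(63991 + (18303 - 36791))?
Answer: 1/45503 ≈ 2.1977e-5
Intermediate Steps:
1/(63991 + (18303 - 36791)) = 1/(63991 - 18488) = 1/45503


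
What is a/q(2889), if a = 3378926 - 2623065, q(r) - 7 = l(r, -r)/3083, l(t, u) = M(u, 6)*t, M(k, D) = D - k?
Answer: 2330319463/8385236 ≈ 277.91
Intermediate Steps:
l(t, u) = t*(6 - u) (l(t, u) = (6 - u)*t = t*(6 - u))
q(r) = 7 + r*(6 + r)/3083 (q(r) = 7 + (r*(6 - (-1)*r))/3083 = 7 + (r*(6 + r))*(1/3083) = 7 + r*(6 + r)/3083)
a = 755861
a/q(2889) = 755861/(7 + (1/3083)*2889*(6 + 2889)) = 755861/(7 + (1/3083)*2889*2895) = 755861/(7 + 8363655/3083) = 755861/(8385236/3083) = 755861*(3083/8385236) = 2330319463/8385236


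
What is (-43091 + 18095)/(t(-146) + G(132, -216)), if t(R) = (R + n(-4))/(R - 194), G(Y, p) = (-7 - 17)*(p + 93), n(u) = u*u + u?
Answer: -4249320/501907 ≈ -8.4664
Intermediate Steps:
n(u) = u + u² (n(u) = u² + u = u + u²)
G(Y, p) = -2232 - 24*p (G(Y, p) = -24*(93 + p) = -2232 - 24*p)
t(R) = (12 + R)/(-194 + R) (t(R) = (R - 4*(1 - 4))/(R - 194) = (R - 4*(-3))/(-194 + R) = (R + 12)/(-194 + R) = (12 + R)/(-194 + R))
(-43091 + 18095)/(t(-146) + G(132, -216)) = (-43091 + 18095)/((12 - 146)/(-194 - 146) + (-2232 - 24*(-216))) = -24996/(-134/(-340) + (-2232 + 5184)) = -24996/(-1/340*(-134) + 2952) = -24996/(67/170 + 2952) = -24996/501907/170 = -24996*170/501907 = -4249320/501907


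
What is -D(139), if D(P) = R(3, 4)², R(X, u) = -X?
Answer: -9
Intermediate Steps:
D(P) = 9 (D(P) = (-1*3)² = (-3)² = 9)
-D(139) = -1*9 = -9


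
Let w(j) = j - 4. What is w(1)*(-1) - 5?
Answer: -2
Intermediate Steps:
w(j) = -4 + j
w(1)*(-1) - 5 = (-4 + 1)*(-1) - 5 = -3*(-1) - 5 = 3 - 5 = -2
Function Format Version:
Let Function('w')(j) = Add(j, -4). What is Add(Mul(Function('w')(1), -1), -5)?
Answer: -2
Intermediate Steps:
Function('w')(j) = Add(-4, j)
Add(Mul(Function('w')(1), -1), -5) = Add(Mul(Add(-4, 1), -1), -5) = Add(Mul(-3, -1), -5) = Add(3, -5) = -2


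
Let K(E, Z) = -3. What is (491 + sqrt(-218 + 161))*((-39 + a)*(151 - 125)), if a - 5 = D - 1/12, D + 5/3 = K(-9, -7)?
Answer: -989365/2 - 2015*I*sqrt(57)/2 ≈ -4.9468e+5 - 7606.5*I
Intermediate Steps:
D = -14/3 (D = -5/3 - 3 = -14/3 ≈ -4.6667)
a = 1/4 (a = 5 + (-14/3 - 1/12) = 5 - 19/4 = 1/4 ≈ 0.25000)
(491 + sqrt(-218 + 161))*((-39 + a)*(151 - 125)) = (491 + sqrt(-218 + 161))*((-39 + 1/4)*(151 - 125)) = (491 + sqrt(-57))*(-155/4*26) = (491 + I*sqrt(57))*(-2015/2) = -989365/2 - 2015*I*sqrt(57)/2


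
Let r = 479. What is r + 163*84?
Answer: 14171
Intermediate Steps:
r + 163*84 = 479 + 163*84 = 479 + 13692 = 14171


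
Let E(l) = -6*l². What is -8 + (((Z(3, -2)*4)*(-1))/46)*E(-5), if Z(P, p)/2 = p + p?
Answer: -2584/23 ≈ -112.35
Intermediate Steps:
Z(P, p) = 4*p (Z(P, p) = 2*(p + p) = 2*(2*p) = 4*p)
-8 + (((Z(3, -2)*4)*(-1))/46)*E(-5) = -8 + ((((4*(-2))*4)*(-1))/46)*(-6*(-5)²) = -8 + ((-8*4*(-1))*(1/46))*(-6*25) = -8 + (-32*(-1)*(1/46))*(-150) = -8 + (32*(1/46))*(-150) = -8 + (16/23)*(-150) = -8 - 2400/23 = -2584/23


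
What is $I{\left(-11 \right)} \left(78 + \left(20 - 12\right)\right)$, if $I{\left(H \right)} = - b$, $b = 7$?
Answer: $-602$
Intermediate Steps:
$I{\left(H \right)} = -7$ ($I{\left(H \right)} = \left(-1\right) 7 = -7$)
$I{\left(-11 \right)} \left(78 + \left(20 - 12\right)\right) = - 7 \left(78 + \left(20 - 12\right)\right) = - 7 \left(78 + 8\right) = \left(-7\right) 86 = -602$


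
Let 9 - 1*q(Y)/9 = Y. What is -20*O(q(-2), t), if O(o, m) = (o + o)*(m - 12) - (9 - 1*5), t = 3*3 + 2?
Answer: 4040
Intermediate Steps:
q(Y) = 81 - 9*Y
t = 11 (t = 9 + 2 = 11)
O(o, m) = -4 + 2*o*(-12 + m) (O(o, m) = (2*o)*(-12 + m) - (9 - 5) = 2*o*(-12 + m) - 1*4 = 2*o*(-12 + m) - 4 = -4 + 2*o*(-12 + m))
-20*O(q(-2), t) = -20*(-4 - 24*(81 - 9*(-2)) + 2*11*(81 - 9*(-2))) = -20*(-4 - 24*(81 + 18) + 2*11*(81 + 18)) = -20*(-4 - 24*99 + 2*11*99) = -20*(-4 - 2376 + 2178) = -20*(-202) = 4040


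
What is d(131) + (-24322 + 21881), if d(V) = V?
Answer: -2310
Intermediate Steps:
d(131) + (-24322 + 21881) = 131 + (-24322 + 21881) = 131 - 2441 = -2310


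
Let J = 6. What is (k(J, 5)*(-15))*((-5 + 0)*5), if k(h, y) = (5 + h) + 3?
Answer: 5250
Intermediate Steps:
k(h, y) = 8 + h
(k(J, 5)*(-15))*((-5 + 0)*5) = ((8 + 6)*(-15))*((-5 + 0)*5) = (14*(-15))*(-5*5) = -210*(-25) = 5250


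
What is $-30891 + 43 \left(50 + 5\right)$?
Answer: $-28526$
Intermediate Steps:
$-30891 + 43 \left(50 + 5\right) = -30891 + 43 \cdot 55 = -30891 + 2365 = -28526$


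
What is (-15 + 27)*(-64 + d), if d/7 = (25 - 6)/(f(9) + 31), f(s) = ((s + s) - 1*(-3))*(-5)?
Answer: -29214/37 ≈ -789.57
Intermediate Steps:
f(s) = -15 - 10*s (f(s) = (2*s + 3)*(-5) = (3 + 2*s)*(-5) = -15 - 10*s)
d = -133/74 (d = 7*((25 - 6)/((-15 - 10*9) + 31)) = 7*(19/((-15 - 90) + 31)) = 7*(19/(-105 + 31)) = 7*(19/(-74)) = 7*(19*(-1/74)) = 7*(-19/74) = -133/74 ≈ -1.7973)
(-15 + 27)*(-64 + d) = (-15 + 27)*(-64 - 133/74) = 12*(-4869/74) = -29214/37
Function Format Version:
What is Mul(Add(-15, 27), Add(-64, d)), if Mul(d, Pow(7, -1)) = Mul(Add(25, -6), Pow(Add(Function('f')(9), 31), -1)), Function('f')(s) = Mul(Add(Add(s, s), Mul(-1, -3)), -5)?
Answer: Rational(-29214, 37) ≈ -789.57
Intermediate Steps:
Function('f')(s) = Add(-15, Mul(-10, s)) (Function('f')(s) = Mul(Add(Mul(2, s), 3), -5) = Mul(Add(3, Mul(2, s)), -5) = Add(-15, Mul(-10, s)))
d = Rational(-133, 74) (d = Mul(7, Mul(Add(25, -6), Pow(Add(Add(-15, Mul(-10, 9)), 31), -1))) = Mul(7, Mul(19, Pow(Add(Add(-15, -90), 31), -1))) = Mul(7, Mul(19, Pow(Add(-105, 31), -1))) = Mul(7, Mul(19, Pow(-74, -1))) = Mul(7, Mul(19, Rational(-1, 74))) = Mul(7, Rational(-19, 74)) = Rational(-133, 74) ≈ -1.7973)
Mul(Add(-15, 27), Add(-64, d)) = Mul(Add(-15, 27), Add(-64, Rational(-133, 74))) = Mul(12, Rational(-4869, 74)) = Rational(-29214, 37)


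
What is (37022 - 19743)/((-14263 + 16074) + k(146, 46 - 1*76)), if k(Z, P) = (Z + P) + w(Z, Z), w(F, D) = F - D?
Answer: 17279/1927 ≈ 8.9668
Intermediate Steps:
k(Z, P) = P + Z (k(Z, P) = (Z + P) + (Z - Z) = (P + Z) + 0 = P + Z)
(37022 - 19743)/((-14263 + 16074) + k(146, 46 - 1*76)) = (37022 - 19743)/((-14263 + 16074) + ((46 - 1*76) + 146)) = 17279/(1811 + ((46 - 76) + 146)) = 17279/(1811 + (-30 + 146)) = 17279/(1811 + 116) = 17279/1927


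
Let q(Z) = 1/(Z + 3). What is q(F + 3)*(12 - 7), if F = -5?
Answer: 5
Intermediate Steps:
q(Z) = 1/(3 + Z)
q(F + 3)*(12 - 7) = (12 - 7)/(3 + (-5 + 3)) = 5/(3 - 2) = 5/1 = 1*5 = 5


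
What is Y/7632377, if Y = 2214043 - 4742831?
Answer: -53804/162391 ≈ -0.33132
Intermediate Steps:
Y = -2528788
Y/7632377 = -2528788/7632377 = -2528788*1/7632377 = -53804/162391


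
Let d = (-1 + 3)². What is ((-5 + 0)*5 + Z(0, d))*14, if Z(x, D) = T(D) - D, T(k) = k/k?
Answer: -392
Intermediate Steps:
d = 4 (d = 2² = 4)
T(k) = 1
Z(x, D) = 1 - D
((-5 + 0)*5 + Z(0, d))*14 = ((-5 + 0)*5 + (1 - 1*4))*14 = (-5*5 + (1 - 4))*14 = (-25 - 3)*14 = -28*14 = -392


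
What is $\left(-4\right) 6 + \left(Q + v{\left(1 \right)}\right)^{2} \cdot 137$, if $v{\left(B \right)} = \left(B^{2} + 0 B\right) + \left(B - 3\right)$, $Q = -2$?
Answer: $1209$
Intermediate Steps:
$v{\left(B \right)} = -3 + B + B^{2}$ ($v{\left(B \right)} = \left(B^{2} + 0\right) + \left(B - 3\right) = B^{2} + \left(-3 + B\right) = -3 + B + B^{2}$)
$\left(-4\right) 6 + \left(Q + v{\left(1 \right)}\right)^{2} \cdot 137 = \left(-4\right) 6 + \left(-2 + \left(-3 + 1 + 1^{2}\right)\right)^{2} \cdot 137 = -24 + \left(-2 + \left(-3 + 1 + 1\right)\right)^{2} \cdot 137 = -24 + \left(-2 - 1\right)^{2} \cdot 137 = -24 + \left(-3\right)^{2} \cdot 137 = -24 + 9 \cdot 137 = -24 + 1233 = 1209$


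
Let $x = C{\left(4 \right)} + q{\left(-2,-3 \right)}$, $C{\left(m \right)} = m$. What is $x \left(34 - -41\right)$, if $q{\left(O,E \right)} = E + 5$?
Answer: $450$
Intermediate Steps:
$q{\left(O,E \right)} = 5 + E$
$x = 6$ ($x = 4 + \left(5 - 3\right) = 4 + 2 = 6$)
$x \left(34 - -41\right) = 6 \left(34 - -41\right) = 6 \left(34 + 41\right) = 6 \cdot 75 = 450$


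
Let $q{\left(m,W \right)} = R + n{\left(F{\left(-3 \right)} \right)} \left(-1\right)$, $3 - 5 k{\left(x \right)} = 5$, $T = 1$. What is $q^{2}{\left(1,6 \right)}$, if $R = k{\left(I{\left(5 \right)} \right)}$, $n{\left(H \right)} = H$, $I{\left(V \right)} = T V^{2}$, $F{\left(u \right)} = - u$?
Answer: $\frac{289}{25} \approx 11.56$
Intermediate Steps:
$I{\left(V \right)} = V^{2}$ ($I{\left(V \right)} = 1 V^{2} = V^{2}$)
$k{\left(x \right)} = - \frac{2}{5}$ ($k{\left(x \right)} = \frac{3}{5} - 1 = - \frac{2}{5}$)
$R = - \frac{2}{5} \approx -0.4$
$q{\left(m,W \right)} = - \frac{17}{5}$ ($q{\left(m,W \right)} = - \frac{2}{5} + \left(-1\right) \left(-3\right) \left(-1\right) = - \frac{2}{5} + 3 \left(-1\right) = - \frac{2}{5} - 3 = - \frac{17}{5}$)
$q^{2}{\left(1,6 \right)} = \left(- \frac{17}{5}\right)^{2} = \frac{289}{25}$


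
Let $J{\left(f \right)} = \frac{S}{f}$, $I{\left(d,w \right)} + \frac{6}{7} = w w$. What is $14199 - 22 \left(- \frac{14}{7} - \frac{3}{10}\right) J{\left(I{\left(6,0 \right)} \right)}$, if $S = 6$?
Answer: $\frac{69224}{5} \approx 13845.0$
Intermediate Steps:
$I{\left(d,w \right)} = - \frac{6}{7} + w^{2}$ ($I{\left(d,w \right)} = - \frac{6}{7} + w w = - \frac{6}{7} + w^{2}$)
$J{\left(f \right)} = \frac{6}{f}$
$14199 - 22 \left(- \frac{14}{7} - \frac{3}{10}\right) J{\left(I{\left(6,0 \right)} \right)} = 14199 - 22 \left(- \frac{14}{7} - \frac{3}{10}\right) \frac{6}{- \frac{6}{7} + 0^{2}} = 14199 - 22 \left(\left(-14\right) \frac{1}{7} - \frac{3}{10}\right) \frac{6}{- \frac{6}{7} + 0} = 14199 - 22 \left(-2 - \frac{3}{10}\right) \frac{6}{- \frac{6}{7}} = 14199 - 22 \left(- \frac{23}{10}\right) 6 \left(- \frac{7}{6}\right) = 14199 - \left(- \frac{253}{5}\right) \left(-7\right) = 14199 - \frac{1771}{5} = \frac{69224}{5}$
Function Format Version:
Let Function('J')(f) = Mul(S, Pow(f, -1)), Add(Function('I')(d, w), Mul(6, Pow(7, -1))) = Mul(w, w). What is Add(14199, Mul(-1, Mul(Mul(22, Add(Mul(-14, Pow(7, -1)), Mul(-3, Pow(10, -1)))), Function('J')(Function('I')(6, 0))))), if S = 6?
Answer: Rational(69224, 5) ≈ 13845.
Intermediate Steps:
Function('I')(d, w) = Add(Rational(-6, 7), Pow(w, 2)) (Function('I')(d, w) = Add(Rational(-6, 7), Mul(w, w)) = Add(Rational(-6, 7), Pow(w, 2)))
Function('J')(f) = Mul(6, Pow(f, -1))
Add(14199, Mul(-1, Mul(Mul(22, Add(Mul(-14, Pow(7, -1)), Mul(-3, Pow(10, -1)))), Function('J')(Function('I')(6, 0))))) = Add(14199, Mul(-1, Mul(Mul(22, Add(Mul(-14, Pow(7, -1)), Mul(-3, Pow(10, -1)))), Mul(6, Pow(Add(Rational(-6, 7), Pow(0, 2)), -1))))) = Add(14199, Mul(-1, Mul(Mul(22, Add(Mul(-14, Rational(1, 7)), Mul(-3, Rational(1, 10)))), Mul(6, Pow(Add(Rational(-6, 7), 0), -1))))) = Add(14199, Mul(-1, Mul(Mul(22, Add(-2, Rational(-3, 10))), Mul(6, Pow(Rational(-6, 7), -1))))) = Add(14199, Mul(-1, Mul(Mul(22, Rational(-23, 10)), Mul(6, Rational(-7, 6))))) = Add(14199, Mul(-1, Mul(Rational(-253, 5), -7))) = Add(14199, Mul(-1, Rational(1771, 5))) = Add(14199, Rational(-1771, 5)) = Rational(69224, 5)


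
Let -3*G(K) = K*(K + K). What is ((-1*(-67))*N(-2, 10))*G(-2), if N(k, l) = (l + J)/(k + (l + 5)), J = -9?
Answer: -536/39 ≈ -13.744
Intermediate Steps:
N(k, l) = (-9 + l)/(5 + k + l) (N(k, l) = (l - 9)/(k + (l + 5)) = (-9 + l)/(k + (5 + l)) = (-9 + l)/(5 + k + l))
G(K) = -2*K**2/3 (G(K) = -K*(K + K)/3 = -K*2*K/3 = -2*K**2/3)
((-1*(-67))*N(-2, 10))*G(-2) = ((-1*(-67))*((-9 + 10)/(5 - 2 + 10)))*(-2/3*(-2)**2) = (67*(1/13))*(-2/3*4) = (67*((1/13)*1))*(-8/3) = (67*(1/13))*(-8/3) = (67/13)*(-8/3) = -536/39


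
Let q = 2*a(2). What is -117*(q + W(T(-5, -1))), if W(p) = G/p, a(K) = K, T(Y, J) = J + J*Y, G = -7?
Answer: -1053/4 ≈ -263.25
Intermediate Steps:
W(p) = -7/p
q = 4 (q = 2*2 = 4)
-117*(q + W(T(-5, -1))) = -117*(4 - 7*(-1/(1 - 5))) = -117*(4 - 7/((-1*(-4)))) = -117*(4 - 7/4) = -117*9/4 = -1053/4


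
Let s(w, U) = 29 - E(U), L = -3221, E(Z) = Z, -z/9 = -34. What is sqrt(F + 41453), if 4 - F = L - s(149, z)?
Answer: sqrt(44401) ≈ 210.72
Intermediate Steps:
z = 306 (z = -9*(-34) = 306)
s(w, U) = 29 - U
F = 2948 (F = 4 - (-3221 - (29 - 1*306)) = 4 - (-3221 - (29 - 306)) = 4 - (-3221 - 1*(-277)) = 4 - (-3221 + 277) = 4 - 1*(-2944) = 4 + 2944 = 2948)
sqrt(F + 41453) = sqrt(2948 + 41453) = sqrt(44401)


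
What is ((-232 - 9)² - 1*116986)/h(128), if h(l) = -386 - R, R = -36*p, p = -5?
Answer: 58905/566 ≈ 104.07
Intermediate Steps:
R = 180 (R = -36*(-5) = 180)
h(l) = -566 (h(l) = -386 - 1*180 = -386 - 180 = -566)
((-232 - 9)² - 1*116986)/h(128) = ((-232 - 9)² - 1*116986)/(-566) = ((-241)² - 116986)*(-1/566) = (58081 - 116986)*(-1/566) = -58905*(-1/566) = 58905/566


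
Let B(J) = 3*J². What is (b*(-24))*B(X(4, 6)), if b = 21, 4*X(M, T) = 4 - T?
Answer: -378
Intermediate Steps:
X(M, T) = 1 - T/4 (X(M, T) = (4 - T)/4 = 1 - T/4)
(b*(-24))*B(X(4, 6)) = (21*(-24))*(3*(1 - ¼*6)²) = -1512*(1 - 3/2)² = -1512*(-½)² = -1512/4 = -504*¾ = -378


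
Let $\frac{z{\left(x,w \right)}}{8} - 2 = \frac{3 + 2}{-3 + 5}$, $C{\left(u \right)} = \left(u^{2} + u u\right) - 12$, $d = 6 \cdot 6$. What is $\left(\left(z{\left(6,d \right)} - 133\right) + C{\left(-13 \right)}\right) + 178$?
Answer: $407$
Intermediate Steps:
$d = 36$
$C{\left(u \right)} = -12 + 2 u^{2}$ ($C{\left(u \right)} = \left(u^{2} + u^{2}\right) - 12 = 2 u^{2} - 12 = -12 + 2 u^{2}$)
$z{\left(x,w \right)} = 36$ ($z{\left(x,w \right)} = 16 + 8 \frac{3 + 2}{-3 + 5} = 16 + 8 \cdot \frac{5}{2} = 16 + 20 = 36$)
$\left(\left(z{\left(6,d \right)} - 133\right) + C{\left(-13 \right)}\right) + 178 = \left(\left(36 - 133\right) - \left(12 - 2 \left(-13\right)^{2}\right)\right) + 178 = \left(-97 + \left(-12 + 2 \cdot 169\right)\right) + 178 = \left(-97 + \left(-12 + 338\right)\right) + 178 = \left(-97 + 326\right) + 178 = 229 + 178 = 407$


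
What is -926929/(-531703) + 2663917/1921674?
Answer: 3197668019797/1021759830822 ≈ 3.1296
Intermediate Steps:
-926929/(-531703) + 2663917/1921674 = -926929*(-1/531703) + 2663917*(1/1921674) = 926929/531703 + 2663917/1921674 = 3197668019797/1021759830822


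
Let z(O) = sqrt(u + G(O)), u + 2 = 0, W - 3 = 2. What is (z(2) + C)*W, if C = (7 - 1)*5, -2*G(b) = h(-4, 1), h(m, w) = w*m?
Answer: 150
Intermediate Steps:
h(m, w) = m*w
W = 5 (W = 3 + 2 = 5)
G(b) = 2 (G(b) = -(-2) = -1/2*(-4) = 2)
u = -2 (u = -2 + 0 = -2)
z(O) = 0 (z(O) = sqrt(-2 + 2) = sqrt(0) = 0)
C = 30 (C = 6*5 = 30)
(z(2) + C)*W = (0 + 30)*5 = 30*5 = 150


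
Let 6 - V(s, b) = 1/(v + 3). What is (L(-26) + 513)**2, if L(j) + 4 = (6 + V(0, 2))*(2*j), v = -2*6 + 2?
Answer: 734449/49 ≈ 14989.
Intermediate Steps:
v = -10 (v = -12 + 2 = -10)
V(s, b) = 43/7 (V(s, b) = 6 - 1/(-10 + 3) = 6 - 1/(-7) = 6 - 1*(-1/7) = 6 + 1/7 = 43/7)
L(j) = -4 + 170*j/7 (L(j) = -4 + (6 + 43/7)*(2*j) = -4 + 85*(2*j)/7 = -4 + 170*j/7)
(L(-26) + 513)**2 = ((-4 + (170/7)*(-26)) + 513)**2 = ((-4 - 4420/7) + 513)**2 = (-4448/7 + 513)**2 = (-857/7)**2 = 734449/49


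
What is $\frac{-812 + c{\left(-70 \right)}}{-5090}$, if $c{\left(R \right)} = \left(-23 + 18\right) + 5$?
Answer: $\frac{406}{2545} \approx 0.15953$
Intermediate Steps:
$c{\left(R \right)} = 0$ ($c{\left(R \right)} = -5 + 5 = 0$)
$\frac{-812 + c{\left(-70 \right)}}{-5090} = \frac{-812 + 0}{-5090} = \left(-812\right) \left(- \frac{1}{5090}\right) = \frac{406}{2545}$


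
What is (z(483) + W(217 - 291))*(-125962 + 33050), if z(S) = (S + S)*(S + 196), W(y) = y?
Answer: -60935406080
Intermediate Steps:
z(S) = 2*S*(196 + S) (z(S) = (2*S)*(196 + S) = 2*S*(196 + S))
(z(483) + W(217 - 291))*(-125962 + 33050) = (2*483*(196 + 483) + (217 - 291))*(-125962 + 33050) = (2*483*679 - 74)*(-92912) = (655914 - 74)*(-92912) = 655840*(-92912) = -60935406080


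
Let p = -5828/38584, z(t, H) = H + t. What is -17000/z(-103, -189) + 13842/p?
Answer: -9740762786/106361 ≈ -91582.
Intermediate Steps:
p = -1457/9646 (p = -5828*1/38584 = -1457/9646 ≈ -0.15105)
-17000/z(-103, -189) + 13842/p = -17000/(-189 - 103) + 13842/(-1457/9646) = -17000/(-292) + 13842*(-9646/1457) = -17000*(-1/292) - 133519932/1457 = 4250/73 - 133519932/1457 = -9740762786/106361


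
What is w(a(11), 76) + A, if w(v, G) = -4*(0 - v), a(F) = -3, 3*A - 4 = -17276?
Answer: -17308/3 ≈ -5769.3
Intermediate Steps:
A = -17272/3 (A = 4/3 + (1/3)*(-17276) = 4/3 - 17276/3 = -17272/3 ≈ -5757.3)
w(v, G) = 4*v (w(v, G) = -(-4)*v = 4*v)
w(a(11), 76) + A = 4*(-3) - 17272/3 = -12 - 17272/3 = -17308/3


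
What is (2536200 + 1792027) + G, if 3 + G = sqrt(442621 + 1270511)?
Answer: 4328224 + 6*sqrt(47587) ≈ 4.3295e+6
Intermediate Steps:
G = -3 + 6*sqrt(47587) (G = -3 + sqrt(442621 + 1270511) = -3 + sqrt(1713132) = -3 + 6*sqrt(47587) ≈ 1305.9)
(2536200 + 1792027) + G = (2536200 + 1792027) + (-3 + 6*sqrt(47587)) = 4328227 + (-3 + 6*sqrt(47587)) = 4328224 + 6*sqrt(47587)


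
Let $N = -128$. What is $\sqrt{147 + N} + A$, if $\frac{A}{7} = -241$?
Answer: $-1687 + \sqrt{19} \approx -1682.6$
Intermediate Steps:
$A = -1687$ ($A = 7 \left(-241\right) = -1687$)
$\sqrt{147 + N} + A = \sqrt{147 - 128} - 1687 = \sqrt{19} - 1687 = -1687 + \sqrt{19}$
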